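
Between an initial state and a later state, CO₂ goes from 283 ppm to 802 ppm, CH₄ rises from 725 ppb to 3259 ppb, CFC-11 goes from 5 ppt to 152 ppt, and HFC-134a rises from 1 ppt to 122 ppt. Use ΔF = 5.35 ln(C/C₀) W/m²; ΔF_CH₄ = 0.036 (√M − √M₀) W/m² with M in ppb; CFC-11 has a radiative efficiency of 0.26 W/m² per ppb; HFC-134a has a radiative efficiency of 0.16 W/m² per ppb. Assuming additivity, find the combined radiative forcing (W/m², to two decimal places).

ΔF = 6.72 W/m²

CO₂: 5.35 × ln(802/283) = 5.35 × ln(2.83392) = 5.35 × 1.04166 = 5.5729 W/m².
CH₄: 0.036 × (√3259 − √725) = 0.036 × (57.0877 − 26.9258) = 0.036 × 30.1619 = 1.0858 W/m².
CFC-11: Δ = 152 − 5 = 147 ppt = 0.147 ppb; ΔF = 0.26 × 0.147 = 0.0382 W/m².
HFC-134a: Δ = 122 − 1 = 121 ppt = 0.121 ppb; ΔF = 0.16 × 0.121 = 0.0194 W/m².
Total ΔF = 5.5729 + 1.0858 + 0.0382 + 0.0194 = 6.7163 W/m².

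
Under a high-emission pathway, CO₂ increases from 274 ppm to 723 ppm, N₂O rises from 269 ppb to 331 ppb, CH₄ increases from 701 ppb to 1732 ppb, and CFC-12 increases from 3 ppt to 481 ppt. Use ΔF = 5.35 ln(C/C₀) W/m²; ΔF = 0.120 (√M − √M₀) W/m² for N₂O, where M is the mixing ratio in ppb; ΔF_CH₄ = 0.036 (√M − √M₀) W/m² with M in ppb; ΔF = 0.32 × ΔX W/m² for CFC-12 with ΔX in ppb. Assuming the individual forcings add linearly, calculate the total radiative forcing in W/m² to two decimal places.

ΔF = 6.10 W/m²

CO₂: 5.35 × ln(723/274) = 5.35 × ln(2.63869) = 5.35 × 0.97028 = 5.1910 W/m².
N₂O: 0.120 × (√331 − √269) = 0.120 × (18.1934 − 16.4012) = 0.120 × 1.7922 = 0.2151 W/m².
CH₄: 0.036 × (√1732 − √701) = 0.036 × (41.6173 − 26.4764) = 0.036 × 15.1409 = 0.5451 W/m².
CFC-12: Δ = 481 − 3 = 478 ppt = 0.478 ppb; ΔF = 0.32 × 0.478 = 0.1530 W/m².
Total ΔF = 5.1910 + 0.2151 + 0.5451 + 0.1530 = 6.1042 W/m².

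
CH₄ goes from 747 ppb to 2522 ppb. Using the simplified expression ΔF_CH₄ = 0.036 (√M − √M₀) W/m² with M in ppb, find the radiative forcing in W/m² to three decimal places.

CH₄: 0.036 × (√2522 − √747) = 0.036 × (50.2195 − 27.3313) = 0.036 × 22.8882 = 0.8240 W/m².

ΔF = 0.824 W/m²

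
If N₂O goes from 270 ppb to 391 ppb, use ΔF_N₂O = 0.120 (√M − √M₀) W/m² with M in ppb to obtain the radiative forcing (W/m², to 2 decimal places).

N₂O: 0.120 × (√391 − √270) = 0.120 × (19.7737 − 16.4317) = 0.120 × 3.3420 = 0.4010 W/m².

ΔF = 0.40 W/m²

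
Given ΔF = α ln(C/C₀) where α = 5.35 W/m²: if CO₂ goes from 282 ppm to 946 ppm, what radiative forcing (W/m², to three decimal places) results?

CO₂: 5.35 × ln(946/282) = 5.35 × ln(3.35461) = 5.35 × 1.21034 = 6.4753 W/m².

ΔF = 6.475 W/m²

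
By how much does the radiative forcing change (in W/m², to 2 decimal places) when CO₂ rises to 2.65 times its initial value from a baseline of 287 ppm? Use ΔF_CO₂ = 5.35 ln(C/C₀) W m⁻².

ΔF = 5.21 W/m²

Because the forcing depends only on the ratio C/C₀, the initial concentration does not enter.
ΔF = 5.35 × ln(2.65) = 5.35 × 0.97456 = 5.2139 W/m².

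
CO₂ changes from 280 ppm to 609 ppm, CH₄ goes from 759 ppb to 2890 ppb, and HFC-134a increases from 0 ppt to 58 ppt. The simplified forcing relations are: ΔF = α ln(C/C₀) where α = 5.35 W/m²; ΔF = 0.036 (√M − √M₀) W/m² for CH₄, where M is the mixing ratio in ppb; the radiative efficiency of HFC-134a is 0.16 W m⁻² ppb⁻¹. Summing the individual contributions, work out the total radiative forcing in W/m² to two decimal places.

CO₂: 5.35 × ln(609/280) = 5.35 × ln(2.17500) = 5.35 × 0.77703 = 4.1571 W/m².
CH₄: 0.036 × (√2890 − √759) = 0.036 × (53.7587 − 27.5500) = 0.036 × 26.2087 = 0.9435 W/m².
HFC-134a: Δ = 58 − 0 = 58 ppt = 0.058 ppb; ΔF = 0.16 × 0.058 = 0.0093 W/m².
Total ΔF = 4.1571 + 0.9435 + 0.0093 = 5.1099 W/m².

ΔF = 5.11 W/m²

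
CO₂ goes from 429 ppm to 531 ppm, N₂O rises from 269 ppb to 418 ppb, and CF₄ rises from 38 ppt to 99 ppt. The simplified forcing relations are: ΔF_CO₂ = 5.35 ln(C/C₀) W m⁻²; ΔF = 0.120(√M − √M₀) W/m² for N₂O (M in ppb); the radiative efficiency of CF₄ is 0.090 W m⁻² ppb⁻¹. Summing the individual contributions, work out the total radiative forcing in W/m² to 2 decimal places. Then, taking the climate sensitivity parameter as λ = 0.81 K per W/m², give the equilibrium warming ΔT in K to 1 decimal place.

ΔF = 1.63 W/m²; ΔT = 1.3 K

CO₂: 5.35 × ln(531/429) = 5.35 × ln(1.23776) = 5.35 × 0.21330 = 1.1412 W/m².
N₂O: 0.120 × (√418 − √269) = 0.120 × (20.4450 − 16.4012) = 0.120 × 4.0438 = 0.4853 W/m².
CF₄: Δ = 99 − 38 = 61 ppt = 0.061 ppb; ΔF = 0.090 × 0.061 = 0.0055 W/m².
Total ΔF = 1.1412 + 0.4853 + 0.0055 = 1.6320 W/m².
ΔT = λ ΔF = 0.81 × 1.63 = 1.3203 K.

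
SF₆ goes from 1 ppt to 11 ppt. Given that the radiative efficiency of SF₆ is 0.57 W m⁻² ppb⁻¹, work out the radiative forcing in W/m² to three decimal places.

SF₆: Δ = 11 − 1 = 10 ppt = 0.010 ppb; ΔF = 0.57 × 0.010 = 0.0057 W/m².

ΔF = 0.006 W/m²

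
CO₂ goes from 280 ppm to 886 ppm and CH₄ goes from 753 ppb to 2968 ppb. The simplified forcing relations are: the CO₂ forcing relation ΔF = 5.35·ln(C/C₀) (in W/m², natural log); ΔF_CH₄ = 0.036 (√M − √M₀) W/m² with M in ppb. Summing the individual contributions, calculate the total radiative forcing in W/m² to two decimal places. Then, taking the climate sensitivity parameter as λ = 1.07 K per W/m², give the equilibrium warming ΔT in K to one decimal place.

ΔF = 7.14 W/m²; ΔT = 7.6 K

CO₂: 5.35 × ln(886/280) = 5.35 × ln(3.16429) = 5.35 × 1.15193 = 6.1628 W/m².
CH₄: 0.036 × (√2968 − √753) = 0.036 × (54.4794 − 27.4408) = 0.036 × 27.0386 = 0.9734 W/m².
Total ΔF = 6.1628 + 0.9734 = 7.1362 W/m².
ΔT = λ ΔF = 1.07 × 7.14 = 7.6398 K.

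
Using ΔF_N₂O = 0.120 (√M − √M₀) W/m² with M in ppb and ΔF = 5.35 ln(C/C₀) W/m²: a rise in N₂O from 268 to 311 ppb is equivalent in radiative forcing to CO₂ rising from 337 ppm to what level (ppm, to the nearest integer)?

C ≈ 347 ppm

N₂O forcing: 0.120 × (√311 − √268) = 0.120 × (17.6352 − 16.3707) = 0.120 × 1.2645 = 0.15174 W/m².
Set 5.35 ln(C/337) = 0.15174: ln(C/337) = 0.15174/5.35 = 0.02836, so C = 337 × e^0.02836 = 337 × 1.02877 = 346.70 ppm.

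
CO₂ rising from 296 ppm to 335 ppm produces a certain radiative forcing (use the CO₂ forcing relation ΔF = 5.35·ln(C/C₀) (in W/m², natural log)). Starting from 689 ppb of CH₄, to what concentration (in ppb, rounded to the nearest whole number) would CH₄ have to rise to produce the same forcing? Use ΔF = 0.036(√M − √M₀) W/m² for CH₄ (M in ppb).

CO₂ forcing: 5.35 × ln(335/296) = 5.35 × 0.123771 = 0.66217 W/m².
Set 0.036(√M − √689) = 0.66217: √M = 0.66217/0.036 + √689 = 18.3936 + 26.2488 = 44.6424.
M = (44.6424)² = 1992.94 ppb.

M ≈ 1993 ppb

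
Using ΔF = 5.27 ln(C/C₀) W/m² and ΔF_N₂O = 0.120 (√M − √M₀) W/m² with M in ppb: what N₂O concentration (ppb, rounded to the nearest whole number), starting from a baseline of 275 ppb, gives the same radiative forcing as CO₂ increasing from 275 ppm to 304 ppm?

M ≈ 440 ppb

CO₂ forcing: 5.27 × ln(304/275) = 5.27 × 0.100257 = 0.52835 W/m².
Set 0.120(√M − √275) = 0.52835: √M = 0.52835/0.120 + √275 = 4.4029 + 16.5831 = 20.9860.
M = (20.9860)² = 440.41 ppb.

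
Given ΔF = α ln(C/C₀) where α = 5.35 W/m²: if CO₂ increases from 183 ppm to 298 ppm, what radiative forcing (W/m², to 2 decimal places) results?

ΔF = 2.61 W/m²

CO₂ absorption bands are partially saturated, so forcing scales with the logarithm of the concentration ratio.
CO₂: 5.35 × ln(298/183) = 5.35 × ln(1.62842) = 5.35 × 0.48761 = 2.6087 W/m².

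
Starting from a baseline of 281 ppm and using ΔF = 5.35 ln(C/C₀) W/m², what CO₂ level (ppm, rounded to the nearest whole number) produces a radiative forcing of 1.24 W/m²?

Set 5.35 ln(C/281) = 1.24, so ln(C/281) = 1.24/5.35 = 0.23178.
Then C/281 = e^0.23178 = 1.26084, giving C = 281 × 1.26084 = 354.30 ppm.

C ≈ 354 ppm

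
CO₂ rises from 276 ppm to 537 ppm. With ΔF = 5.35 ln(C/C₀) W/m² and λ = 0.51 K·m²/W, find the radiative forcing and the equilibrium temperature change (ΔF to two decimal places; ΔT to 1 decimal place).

CO₂: 5.35 × ln(537/276) = 5.35 × ln(1.94565) = 5.35 × 0.66560 = 3.5610 W/m².
ΔT = λ ΔF = 0.51 × 3.56 = 1.8156 K.

ΔF = 3.56 W/m²; ΔT = 1.8 K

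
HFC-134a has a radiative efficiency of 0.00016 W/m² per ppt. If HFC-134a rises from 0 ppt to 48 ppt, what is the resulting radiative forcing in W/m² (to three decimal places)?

ΔF = 0.008 W/m²

HFC-134a: ΔF = 0.00016 × (48 − 0) = 0.00016 × 48 = 0.0077 W/m².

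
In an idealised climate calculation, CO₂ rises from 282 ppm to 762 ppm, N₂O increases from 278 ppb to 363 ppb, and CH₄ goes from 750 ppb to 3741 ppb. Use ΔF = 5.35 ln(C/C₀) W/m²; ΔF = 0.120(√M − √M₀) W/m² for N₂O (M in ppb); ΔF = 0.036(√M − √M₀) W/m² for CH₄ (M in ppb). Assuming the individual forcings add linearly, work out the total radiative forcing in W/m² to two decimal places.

CO₂: 5.35 × ln(762/282) = 5.35 × ln(2.70213) = 5.35 × 0.99404 = 5.3181 W/m².
N₂O: 0.120 × (√363 − √278) = 0.120 × (19.0526 − 16.6733) = 0.120 × 2.3793 = 0.2855 W/m².
CH₄: 0.036 × (√3741 − √750) = 0.036 × (61.1637 − 27.3861) = 0.036 × 33.7776 = 1.2160 W/m².
Total ΔF = 5.3181 + 0.2855 + 1.2160 = 6.8196 W/m².

ΔF = 6.82 W/m²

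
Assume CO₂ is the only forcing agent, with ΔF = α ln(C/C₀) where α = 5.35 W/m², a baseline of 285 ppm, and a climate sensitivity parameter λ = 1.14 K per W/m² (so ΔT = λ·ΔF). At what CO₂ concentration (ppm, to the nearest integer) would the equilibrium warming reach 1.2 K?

Required forcing: ΔF = ΔT/λ = 1.2/1.14 = 1.0526 W/m².
Then ln(C/285) = ΔF/5.35 = 1.0526/5.35 = 0.19675.
So C = 285 × e^0.19675 = 285 × 1.21744 = 346.97 ppm.

C ≈ 347 ppm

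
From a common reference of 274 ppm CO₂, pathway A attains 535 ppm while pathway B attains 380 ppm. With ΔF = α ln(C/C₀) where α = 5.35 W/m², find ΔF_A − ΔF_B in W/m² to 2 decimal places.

ΔF_A = 5.35 ln(535/274) = 5.35 × 0.66914 = 3.5799 W/m².
ΔF_B = 5.35 ln(380/274) = 5.35 × 0.32704 = 1.7497 W/m².
Difference: 3.5799 − 1.7497 = 1.8302 W/m².
(Equivalently, ΔF_A − ΔF_B = 5.35 ln(535/380) = 5.35 × 0.34210 = 1.8302 W/m².)

ΔF_A − ΔF_B = 1.83 W/m²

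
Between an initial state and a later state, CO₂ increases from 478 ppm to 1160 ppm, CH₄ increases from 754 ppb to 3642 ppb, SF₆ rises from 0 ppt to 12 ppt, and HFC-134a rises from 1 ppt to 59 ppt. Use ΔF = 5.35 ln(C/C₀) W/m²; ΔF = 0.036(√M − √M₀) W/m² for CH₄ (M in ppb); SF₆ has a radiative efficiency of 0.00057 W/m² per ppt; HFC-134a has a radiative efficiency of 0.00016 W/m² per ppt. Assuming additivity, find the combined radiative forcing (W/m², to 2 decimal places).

CO₂: 5.35 × ln(1160/478) = 5.35 × ln(2.42678) = 5.35 × 0.88657 = 4.7431 W/m².
CH₄: 0.036 × (√3642 − √754) = 0.036 × (60.3490 − 27.4591) = 0.036 × 32.8899 = 1.1840 W/m².
SF₆: ΔF = 0.00057 × (12 − 0) = 0.00057 × 12 = 0.0068 W/m².
HFC-134a: ΔF = 0.00016 × (59 − 1) = 0.00016 × 58 = 0.0093 W/m².
Total ΔF = 4.7431 + 1.1840 + 0.0068 + 0.0093 = 5.9432 W/m².

ΔF = 5.94 W/m²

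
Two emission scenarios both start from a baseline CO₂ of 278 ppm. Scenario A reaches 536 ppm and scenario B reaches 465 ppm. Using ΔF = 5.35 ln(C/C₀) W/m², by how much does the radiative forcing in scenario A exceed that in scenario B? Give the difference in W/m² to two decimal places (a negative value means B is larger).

ΔF_A − ΔF_B = 0.76 W/m²

ΔF_A = 5.35 ln(536/278) = 5.35 × 0.65651 = 3.5123 W/m².
ΔF_B = 5.35 ln(465/278) = 5.35 × 0.51442 = 2.7521 W/m².
Difference: 3.5123 − 2.7521 = 0.7602 W/m².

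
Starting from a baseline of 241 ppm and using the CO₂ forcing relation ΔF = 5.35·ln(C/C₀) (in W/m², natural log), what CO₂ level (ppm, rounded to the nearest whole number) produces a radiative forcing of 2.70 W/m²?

Set 5.35 ln(C/241) = 2.70, so ln(C/241) = 2.70/5.35 = 0.50467.
Then C/241 = e^0.50467 = 1.65644, giving C = 241 × 1.65644 = 399.20 ppm.

C ≈ 399 ppm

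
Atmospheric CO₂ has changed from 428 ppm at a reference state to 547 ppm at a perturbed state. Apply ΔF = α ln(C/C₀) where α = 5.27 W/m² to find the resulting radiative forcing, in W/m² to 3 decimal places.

CO₂ absorption bands are partially saturated, so forcing scales with the logarithm of the concentration ratio.
CO₂: 5.27 × ln(547/428) = 5.27 × ln(1.27804) = 5.27 × 0.24533 = 1.2929 W/m².

ΔF = 1.293 W/m²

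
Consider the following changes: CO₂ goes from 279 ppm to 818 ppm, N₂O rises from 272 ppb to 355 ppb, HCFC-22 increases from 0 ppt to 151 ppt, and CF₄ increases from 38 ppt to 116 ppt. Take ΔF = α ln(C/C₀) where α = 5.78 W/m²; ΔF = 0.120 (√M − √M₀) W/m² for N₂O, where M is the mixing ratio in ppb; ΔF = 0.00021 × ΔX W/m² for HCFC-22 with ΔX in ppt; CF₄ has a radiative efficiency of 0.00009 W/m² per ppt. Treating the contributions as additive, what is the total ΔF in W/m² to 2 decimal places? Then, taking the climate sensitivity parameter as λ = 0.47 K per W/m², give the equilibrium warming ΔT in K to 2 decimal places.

CO₂: 5.78 × ln(818/279) = 5.78 × ln(2.93190) = 5.78 × 1.07565 = 6.2173 W/m².
N₂O: 0.120 × (√355 − √272) = 0.120 × (18.8414 − 16.4924) = 0.120 × 2.3490 = 0.2819 W/m².
HCFC-22: ΔF = 0.00021 × (151 − 0) = 0.00021 × 151 = 0.0317 W/m².
CF₄: ΔF = 0.00009 × (116 − 38) = 0.00009 × 78 = 0.0070 W/m².
Total ΔF = 6.2173 + 0.2819 + 0.0317 + 0.0070 = 6.5379 W/m².
ΔT = λ ΔF = 0.47 × 6.54 = 3.0738 K.

ΔF = 6.54 W/m²; ΔT = 3.07 K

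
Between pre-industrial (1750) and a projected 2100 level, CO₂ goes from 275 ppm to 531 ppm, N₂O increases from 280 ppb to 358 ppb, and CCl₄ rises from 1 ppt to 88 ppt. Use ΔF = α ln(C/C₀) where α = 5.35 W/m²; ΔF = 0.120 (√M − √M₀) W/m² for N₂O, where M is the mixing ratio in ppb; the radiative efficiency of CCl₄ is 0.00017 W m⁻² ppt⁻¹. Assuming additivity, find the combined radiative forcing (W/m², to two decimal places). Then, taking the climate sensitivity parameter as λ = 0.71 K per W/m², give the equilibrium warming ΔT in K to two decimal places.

CO₂: 5.35 × ln(531/275) = 5.35 × ln(1.93091) = 5.35 × 0.65799 = 3.5202 W/m².
N₂O: 0.120 × (√358 − √280) = 0.120 × (18.9209 − 16.7332) = 0.120 × 2.1877 = 0.2625 W/m².
CCl₄: ΔF = 0.00017 × (88 − 1) = 0.00017 × 87 = 0.0148 W/m².
Total ΔF = 3.5202 + 0.2625 + 0.0148 = 3.7975 W/m².
ΔT = λ ΔF = 0.71 × 3.80 = 2.6980 K.

ΔF = 3.80 W/m²; ΔT = 2.70 K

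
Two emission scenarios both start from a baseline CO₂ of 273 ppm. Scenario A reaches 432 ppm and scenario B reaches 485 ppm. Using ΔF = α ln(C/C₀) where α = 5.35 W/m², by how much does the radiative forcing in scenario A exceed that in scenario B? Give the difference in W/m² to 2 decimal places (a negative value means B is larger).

ΔF_A = 5.35 ln(432/273) = 5.35 × 0.45895 = 2.4554 W/m².
ΔF_B = 5.35 ln(485/273) = 5.35 × 0.57468 = 3.0745 W/m².
Difference: 2.4554 − 3.0745 = -0.6191 W/m².
(Equivalently, ΔF_A − ΔF_B = 5.35 ln(432/485) = 5.35 × -0.11572 = -0.6191 W/m².)

ΔF_A − ΔF_B = -0.62 W/m²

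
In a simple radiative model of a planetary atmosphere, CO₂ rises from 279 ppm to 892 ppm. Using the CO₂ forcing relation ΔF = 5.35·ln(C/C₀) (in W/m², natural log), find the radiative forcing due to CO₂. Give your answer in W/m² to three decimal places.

CO₂ absorption bands are partially saturated, so forcing scales with the logarithm of the concentration ratio.
CO₂: 5.35 × ln(892/279) = 5.35 × ln(3.19713) = 5.35 × 1.16225 = 6.2180 W/m².

ΔF = 6.218 W/m²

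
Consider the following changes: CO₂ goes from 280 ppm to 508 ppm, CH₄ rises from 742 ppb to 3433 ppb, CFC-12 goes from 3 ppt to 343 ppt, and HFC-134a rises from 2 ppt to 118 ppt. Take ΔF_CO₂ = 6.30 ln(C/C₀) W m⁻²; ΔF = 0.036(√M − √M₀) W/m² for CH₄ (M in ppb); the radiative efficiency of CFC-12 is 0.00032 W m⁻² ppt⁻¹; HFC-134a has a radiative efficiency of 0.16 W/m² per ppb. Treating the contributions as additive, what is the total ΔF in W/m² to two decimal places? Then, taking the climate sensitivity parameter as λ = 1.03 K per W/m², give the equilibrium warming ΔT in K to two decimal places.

CO₂: 6.30 × ln(508/280) = 6.30 × ln(1.81429) = 6.30 × 0.59569 = 3.7528 W/m².
CH₄: 0.036 × (√3433 − √742) = 0.036 × (58.5918 − 27.2397) = 0.036 × 31.3521 = 1.1287 W/m².
CFC-12: ΔF = 0.00032 × (343 − 3) = 0.00032 × 340 = 0.1088 W/m².
HFC-134a: Δ = 118 − 2 = 116 ppt = 0.116 ppb; ΔF = 0.16 × 0.116 = 0.0186 W/m².
Total ΔF = 3.7528 + 1.1287 + 0.1088 + 0.0186 = 5.0089 W/m².
ΔT = λ ΔF = 1.03 × 5.01 = 5.1603 K.

ΔF = 5.01 W/m²; ΔT = 5.16 K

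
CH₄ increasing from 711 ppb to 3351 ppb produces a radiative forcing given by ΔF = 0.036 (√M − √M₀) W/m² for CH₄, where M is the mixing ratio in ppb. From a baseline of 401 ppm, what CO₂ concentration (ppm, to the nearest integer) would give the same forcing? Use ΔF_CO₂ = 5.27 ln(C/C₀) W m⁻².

CH₄ forcing: 0.036 × (√3351 − √711) = 0.036 × (57.8878 − 26.6646) = 0.036 × 31.2232 = 1.12404 W/m².
Set 5.27 ln(C/401) = 1.12404: ln(C/401) = 1.12404/5.27 = 0.21329, so C = 401 × e^0.21329 = 401 × 1.23774 = 496.33 ppm.

C ≈ 496 ppm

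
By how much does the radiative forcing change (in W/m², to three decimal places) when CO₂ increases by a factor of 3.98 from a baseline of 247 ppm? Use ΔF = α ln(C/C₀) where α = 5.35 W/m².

ΔF = 5.35 × ln(3.98) = 5.35 × 1.38128 = 7.3898 W/m².

ΔF = 7.390 W/m²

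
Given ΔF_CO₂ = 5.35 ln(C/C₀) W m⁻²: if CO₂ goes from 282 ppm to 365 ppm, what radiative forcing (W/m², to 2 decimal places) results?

ΔF = 1.38 W/m²

CO₂ absorption bands are partially saturated, so forcing scales with the logarithm of the concentration ratio.
CO₂: 5.35 × ln(365/282) = 5.35 × ln(1.29433) = 5.35 × 0.25799 = 1.3802 W/m².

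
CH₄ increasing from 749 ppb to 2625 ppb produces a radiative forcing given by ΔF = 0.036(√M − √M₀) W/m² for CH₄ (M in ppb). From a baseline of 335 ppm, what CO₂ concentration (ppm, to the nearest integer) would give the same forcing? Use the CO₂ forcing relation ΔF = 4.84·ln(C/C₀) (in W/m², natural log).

CH₄ forcing: 0.036 × (√2625 − √749) = 0.036 × (51.2348 − 27.3679) = 0.036 × 23.8669 = 0.85921 W/m².
Set 4.84 ln(C/335) = 0.85921: ln(C/335) = 0.85921/4.84 = 0.17752, so C = 335 × e^0.17752 = 335 × 1.19425 = 400.07 ppm.

C ≈ 400 ppm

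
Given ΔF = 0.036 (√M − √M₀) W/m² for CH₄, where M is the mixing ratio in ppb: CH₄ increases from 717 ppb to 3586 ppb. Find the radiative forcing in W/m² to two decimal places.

CH₄: 0.036 × (√3586 − √717) = 0.036 × (59.8832 − 26.7769) = 0.036 × 33.1063 = 1.1918 W/m².

ΔF = 1.19 W/m²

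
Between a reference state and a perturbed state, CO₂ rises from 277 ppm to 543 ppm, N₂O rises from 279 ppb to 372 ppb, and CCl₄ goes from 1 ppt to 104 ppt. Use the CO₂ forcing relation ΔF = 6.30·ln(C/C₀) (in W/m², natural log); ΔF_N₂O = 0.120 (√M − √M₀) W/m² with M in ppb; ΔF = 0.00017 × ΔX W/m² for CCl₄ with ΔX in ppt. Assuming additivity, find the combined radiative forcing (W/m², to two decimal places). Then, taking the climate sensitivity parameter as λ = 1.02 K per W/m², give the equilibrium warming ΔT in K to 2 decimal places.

CO₂: 6.30 × ln(543/277) = 6.30 × ln(1.96029) = 6.30 × 0.67309 = 4.2405 W/m².
N₂O: 0.120 × (√372 − √279) = 0.120 × (19.2873 − 16.7033) = 0.120 × 2.5840 = 0.3101 W/m².
CCl₄: ΔF = 0.00017 × (104 − 1) = 0.00017 × 103 = 0.0175 W/m².
Total ΔF = 4.2405 + 0.3101 + 0.0175 = 4.5681 W/m².
ΔT = λ ΔF = 1.02 × 4.57 = 4.6614 K.

ΔF = 4.57 W/m²; ΔT = 4.66 K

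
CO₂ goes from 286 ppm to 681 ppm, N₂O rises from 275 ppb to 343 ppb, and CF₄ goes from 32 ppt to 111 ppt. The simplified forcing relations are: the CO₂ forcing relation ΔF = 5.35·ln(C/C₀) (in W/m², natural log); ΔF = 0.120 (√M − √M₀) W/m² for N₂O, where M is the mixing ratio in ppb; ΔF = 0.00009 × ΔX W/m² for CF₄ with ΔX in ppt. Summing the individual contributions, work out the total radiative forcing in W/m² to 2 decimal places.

ΔF = 4.88 W/m²

CO₂: 5.35 × ln(681/286) = 5.35 × ln(2.38112) = 5.35 × 0.86757 = 4.6415 W/m².
N₂O: 0.120 × (√343 − √275) = 0.120 × (18.5203 − 16.5831) = 0.120 × 1.9372 = 0.2325 W/m².
CF₄: ΔF = 0.00009 × (111 − 32) = 0.00009 × 79 = 0.0071 W/m².
Total ΔF = 4.6415 + 0.2325 + 0.0071 = 4.8811 W/m².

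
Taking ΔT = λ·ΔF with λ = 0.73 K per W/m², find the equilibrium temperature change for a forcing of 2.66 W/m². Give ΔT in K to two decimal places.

ΔT = 1.94 K

ΔT = λ ΔF = 0.73 × 2.66 = 1.9418 K.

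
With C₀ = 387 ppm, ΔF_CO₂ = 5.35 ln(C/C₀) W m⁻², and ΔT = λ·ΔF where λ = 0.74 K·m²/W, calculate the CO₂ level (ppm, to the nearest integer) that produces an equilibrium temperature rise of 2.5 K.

Required forcing: ΔF = ΔT/λ = 2.5/0.74 = 3.3784 W/m².
Then ln(C/387) = ΔF/5.35 = 3.3784/5.35 = 0.63148.
So C = 387 × e^0.63148 = 387 × 1.88039 = 727.71 ppm.

C ≈ 728 ppm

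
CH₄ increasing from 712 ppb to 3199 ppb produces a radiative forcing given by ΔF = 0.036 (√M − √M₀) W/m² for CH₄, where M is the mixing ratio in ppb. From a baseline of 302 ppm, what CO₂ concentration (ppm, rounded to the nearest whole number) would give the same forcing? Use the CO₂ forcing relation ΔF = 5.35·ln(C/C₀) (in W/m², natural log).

CH₄ forcing: 0.036 × (√3199 − √712) = 0.036 × (56.5597 − 26.6833) = 0.036 × 29.8764 = 1.07555 W/m².
Set 5.35 ln(C/302) = 1.07555: ln(C/302) = 1.07555/5.35 = 0.20104, so C = 302 × e^0.20104 = 302 × 1.22267 = 369.25 ppm.

C ≈ 369 ppm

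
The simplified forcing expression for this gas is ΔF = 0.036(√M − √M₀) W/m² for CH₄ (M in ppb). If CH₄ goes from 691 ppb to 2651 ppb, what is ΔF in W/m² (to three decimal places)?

CH₄: 0.036 × (√2651 − √691) = 0.036 × (51.4879 − 26.2869) = 0.036 × 25.2010 = 0.9072 W/m².

ΔF = 0.907 W/m²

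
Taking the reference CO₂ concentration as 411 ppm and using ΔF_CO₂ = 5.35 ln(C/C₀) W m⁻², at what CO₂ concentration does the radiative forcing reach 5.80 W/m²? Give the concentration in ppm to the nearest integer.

Set 5.35 ln(C/411) = 5.80, so ln(C/411) = 5.80/5.35 = 1.08411.
Then C/411 = e^1.08411 = 2.95681, giving C = 411 × 2.95681 = 1215.25 ppm.

C ≈ 1215 ppm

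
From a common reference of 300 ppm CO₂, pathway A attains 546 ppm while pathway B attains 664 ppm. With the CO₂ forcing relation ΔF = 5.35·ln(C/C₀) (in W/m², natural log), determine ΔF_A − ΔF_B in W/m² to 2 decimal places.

ΔF_A = 5.35 ln(546/300) = 5.35 × 0.59884 = 3.2038 W/m².
ΔF_B = 5.35 ln(664/300) = 5.35 × 0.79450 = 4.2506 W/m².
Difference: 3.2038 − 4.2506 = -1.0468 W/m².

ΔF_A − ΔF_B = -1.05 W/m²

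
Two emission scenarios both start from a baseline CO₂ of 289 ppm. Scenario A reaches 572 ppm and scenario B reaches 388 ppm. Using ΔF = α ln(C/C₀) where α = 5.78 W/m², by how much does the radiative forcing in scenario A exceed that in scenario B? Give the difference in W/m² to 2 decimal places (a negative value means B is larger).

ΔF_A = 5.78 ln(572/289) = 5.78 × 0.68271 = 3.9461 W/m².
ΔF_B = 5.78 ln(388/289) = 5.78 × 0.29458 = 1.7027 W/m².
Difference: 3.9461 − 1.7027 = 2.2434 W/m².

ΔF_A − ΔF_B = 2.24 W/m²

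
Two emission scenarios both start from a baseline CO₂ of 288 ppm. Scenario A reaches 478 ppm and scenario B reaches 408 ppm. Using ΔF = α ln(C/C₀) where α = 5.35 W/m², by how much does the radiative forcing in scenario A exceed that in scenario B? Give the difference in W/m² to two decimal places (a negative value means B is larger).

ΔF_A = 5.35 ln(478/288) = 5.35 × 0.50665 = 2.7106 W/m².
ΔF_B = 5.35 ln(408/288) = 5.35 × 0.34831 = 1.8635 W/m².
Difference: 2.7106 − 1.8635 = 0.8471 W/m².

ΔF_A − ΔF_B = 0.85 W/m²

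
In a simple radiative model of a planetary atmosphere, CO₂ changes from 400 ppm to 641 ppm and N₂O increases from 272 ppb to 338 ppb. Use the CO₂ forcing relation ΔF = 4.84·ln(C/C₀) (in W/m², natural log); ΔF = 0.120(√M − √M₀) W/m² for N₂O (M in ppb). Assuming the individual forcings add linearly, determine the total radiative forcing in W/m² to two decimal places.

CO₂: 4.84 × ln(641/400) = 4.84 × ln(1.60250) = 4.84 × 0.47156 = 2.2824 W/m².
N₂O: 0.120 × (√338 − √272) = 0.120 × (18.3848 − 16.4924) = 0.120 × 1.8924 = 0.2271 W/m².
Total ΔF = 2.2824 + 0.2271 = 2.5095 W/m².

ΔF = 2.51 W/m²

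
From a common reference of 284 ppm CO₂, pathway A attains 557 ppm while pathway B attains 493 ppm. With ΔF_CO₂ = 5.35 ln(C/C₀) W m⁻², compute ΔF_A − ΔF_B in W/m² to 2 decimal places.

ΔF_A − ΔF_B = 0.65 W/m²

ΔF_A = 5.35 ln(557/284) = 5.35 × 0.67359 = 3.6037 W/m².
ΔF_B = 5.35 ln(493/284) = 5.35 × 0.55153 = 2.9507 W/m².
Difference: 3.6037 − 2.9507 = 0.6530 W/m².
(Equivalently, ΔF_A − ΔF_B = 5.35 ln(557/493) = 5.35 × 0.12206 = 0.6530 W/m².)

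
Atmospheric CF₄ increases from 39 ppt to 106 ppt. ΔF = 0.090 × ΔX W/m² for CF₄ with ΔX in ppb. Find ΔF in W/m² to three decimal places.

ΔF = 0.006 W/m²

CF₄: Δ = 106 − 39 = 67 ppt = 0.067 ppb; ΔF = 0.090 × 0.067 = 0.0060 W/m².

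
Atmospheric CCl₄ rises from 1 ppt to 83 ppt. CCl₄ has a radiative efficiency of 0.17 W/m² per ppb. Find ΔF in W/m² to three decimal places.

CCl₄: Δ = 83 − 1 = 82 ppt = 0.082 ppb; ΔF = 0.17 × 0.082 = 0.0139 W/m².

ΔF = 0.014 W/m²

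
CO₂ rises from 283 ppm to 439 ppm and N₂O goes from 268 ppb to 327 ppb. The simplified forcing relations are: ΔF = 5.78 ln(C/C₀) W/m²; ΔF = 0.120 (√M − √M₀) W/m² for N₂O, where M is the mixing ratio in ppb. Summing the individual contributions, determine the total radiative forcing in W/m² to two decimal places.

ΔF = 2.74 W/m²

CO₂: 5.78 × ln(439/283) = 5.78 × ln(1.55124) = 5.78 × 0.43905 = 2.5377 W/m².
N₂O: 0.120 × (√327 − √268) = 0.120 × (18.0831 − 16.3707) = 0.120 × 1.7124 = 0.2055 W/m².
Total ΔF = 2.5377 + 0.2055 = 2.7432 W/m².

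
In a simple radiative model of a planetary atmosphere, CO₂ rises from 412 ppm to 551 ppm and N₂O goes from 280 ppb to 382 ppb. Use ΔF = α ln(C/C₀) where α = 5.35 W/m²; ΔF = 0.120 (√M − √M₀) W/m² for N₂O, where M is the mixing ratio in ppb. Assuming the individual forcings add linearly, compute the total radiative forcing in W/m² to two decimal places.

ΔF = 1.89 W/m²

CO₂: 5.35 × ln(551/412) = 5.35 × ln(1.33738) = 5.35 × 0.29071 = 1.5553 W/m².
N₂O: 0.120 × (√382 − √280) = 0.120 × (19.5448 − 16.7332) = 0.120 × 2.8116 = 0.3374 W/m².
Total ΔF = 1.5553 + 0.3374 = 1.8927 W/m².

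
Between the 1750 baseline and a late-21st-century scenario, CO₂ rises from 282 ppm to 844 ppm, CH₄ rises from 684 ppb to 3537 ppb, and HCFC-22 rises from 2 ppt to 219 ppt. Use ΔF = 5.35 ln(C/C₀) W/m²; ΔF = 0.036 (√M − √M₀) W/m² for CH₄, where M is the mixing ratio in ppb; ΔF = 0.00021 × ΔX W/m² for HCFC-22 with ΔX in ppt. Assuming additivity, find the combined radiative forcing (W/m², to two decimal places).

ΔF = 7.11 W/m²

CO₂: 5.35 × ln(844/282) = 5.35 × ln(2.99291) = 5.35 × 1.09625 = 5.8649 W/m².
CH₄: 0.036 × (√3537 − √684) = 0.036 × (59.4727 − 26.1534) = 0.036 × 33.3193 = 1.1995 W/m².
HCFC-22: ΔF = 0.00021 × (219 − 2) = 0.00021 × 217 = 0.0456 W/m².
Total ΔF = 5.8649 + 1.1995 + 0.0456 = 7.1100 W/m².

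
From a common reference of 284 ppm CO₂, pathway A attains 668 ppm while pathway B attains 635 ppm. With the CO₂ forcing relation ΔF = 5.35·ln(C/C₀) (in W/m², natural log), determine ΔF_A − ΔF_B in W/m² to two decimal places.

ΔF_A − ΔF_B = 0.27 W/m²

ΔF_A = 5.35 ln(668/284) = 5.35 × 0.85531 = 4.5759 W/m².
ΔF_B = 5.35 ln(635/284) = 5.35 × 0.80465 = 4.3049 W/m².
Difference: 4.5759 − 4.3049 = 0.2710 W/m².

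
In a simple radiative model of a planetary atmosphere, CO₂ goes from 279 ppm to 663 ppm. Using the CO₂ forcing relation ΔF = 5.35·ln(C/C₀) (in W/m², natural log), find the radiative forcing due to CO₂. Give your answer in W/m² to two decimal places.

CO₂: 5.35 × ln(663/279) = 5.35 × ln(2.37634) = 5.35 × 0.86556 = 4.6307 W/m².

ΔF = 4.63 W/m²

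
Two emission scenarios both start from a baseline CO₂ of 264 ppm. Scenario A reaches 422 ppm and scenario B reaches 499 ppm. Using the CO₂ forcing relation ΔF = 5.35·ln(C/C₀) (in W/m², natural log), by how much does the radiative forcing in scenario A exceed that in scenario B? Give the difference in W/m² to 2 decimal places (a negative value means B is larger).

ΔF_A = 5.35 ln(422/264) = 5.35 × 0.46906 = 2.5095 W/m².
ΔF_B = 5.35 ln(499/264) = 5.35 × 0.63666 = 3.4061 W/m².
Difference: 2.5095 − 3.4061 = -0.8966 W/m².

ΔF_A − ΔF_B = -0.90 W/m²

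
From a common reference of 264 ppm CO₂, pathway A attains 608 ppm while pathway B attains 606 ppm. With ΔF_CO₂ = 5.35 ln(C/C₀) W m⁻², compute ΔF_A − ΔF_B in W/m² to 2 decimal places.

ΔF_A − ΔF_B = 0.02 W/m²

ΔF_A = 5.35 ln(608/264) = 5.35 × 0.83423 = 4.4631 W/m².
ΔF_B = 5.35 ln(606/264) = 5.35 × 0.83093 = 4.4455 W/m².
Difference: 4.4631 − 4.4455 = 0.0176 W/m².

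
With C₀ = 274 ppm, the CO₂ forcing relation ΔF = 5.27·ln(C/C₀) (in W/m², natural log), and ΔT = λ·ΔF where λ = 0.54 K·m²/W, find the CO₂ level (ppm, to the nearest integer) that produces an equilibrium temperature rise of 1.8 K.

Required forcing: ΔF = ΔT/λ = 1.8/0.54 = 3.3333 W/m².
Then ln(C/274) = ΔF/5.27 = 3.3333/5.27 = 0.63250.
So C = 274 × e^0.63250 = 274 × 1.88231 = 515.75 ppm.

C ≈ 516 ppm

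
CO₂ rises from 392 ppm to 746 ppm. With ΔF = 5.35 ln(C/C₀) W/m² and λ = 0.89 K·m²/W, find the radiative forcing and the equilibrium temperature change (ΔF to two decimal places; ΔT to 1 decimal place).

CO₂: 5.35 × ln(746/392) = 5.35 × ln(1.90306) = 5.35 × 0.64346 = 3.4425 W/m².
ΔT = λ ΔF = 0.89 × 3.44 = 3.0616 K.

ΔF = 3.44 W/m²; ΔT = 3.1 K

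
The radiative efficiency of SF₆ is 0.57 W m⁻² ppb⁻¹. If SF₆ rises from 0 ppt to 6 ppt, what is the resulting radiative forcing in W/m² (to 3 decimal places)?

SF₆: Δ = 6 − 0 = 6 ppt = 0.006 ppb; ΔF = 0.57 × 0.006 = 0.0034 W/m².

ΔF = 0.003 W/m²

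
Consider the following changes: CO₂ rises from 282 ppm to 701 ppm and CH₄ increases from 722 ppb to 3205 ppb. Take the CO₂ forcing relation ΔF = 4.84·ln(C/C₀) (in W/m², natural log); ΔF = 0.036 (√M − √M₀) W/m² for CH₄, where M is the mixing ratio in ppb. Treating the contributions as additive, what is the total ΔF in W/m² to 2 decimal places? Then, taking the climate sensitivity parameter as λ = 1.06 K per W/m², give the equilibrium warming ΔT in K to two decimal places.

CO₂: 4.84 × ln(701/282) = 4.84 × ln(2.48582) = 4.84 × 0.91060 = 4.4073 W/m².
CH₄: 0.036 × (√3205 − √722) = 0.036 × (56.6127 − 26.8701) = 0.036 × 29.7426 = 1.0707 W/m².
Total ΔF = 4.4073 + 1.0707 = 5.4780 W/m².
ΔT = λ ΔF = 1.06 × 5.48 = 5.8088 K.

ΔF = 5.48 W/m²; ΔT = 5.81 K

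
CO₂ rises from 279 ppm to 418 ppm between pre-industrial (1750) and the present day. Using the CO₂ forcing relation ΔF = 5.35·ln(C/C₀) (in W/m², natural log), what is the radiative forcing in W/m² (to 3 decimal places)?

ΔF = 2.163 W/m²

CO₂: 5.35 × ln(418/279) = 5.35 × ln(1.49821) = 5.35 × 0.40427 = 2.1628 W/m².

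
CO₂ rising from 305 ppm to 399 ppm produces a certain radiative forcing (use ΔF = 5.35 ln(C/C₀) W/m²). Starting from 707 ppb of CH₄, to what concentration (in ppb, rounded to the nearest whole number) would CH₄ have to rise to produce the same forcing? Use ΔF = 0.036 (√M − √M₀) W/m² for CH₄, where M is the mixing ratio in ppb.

M ≈ 4424 ppb

CO₂ forcing: 5.35 × ln(399/305) = 5.35 × 0.268650 = 1.43728 W/m².
Set 0.036(√M − √707) = 1.43728: √M = 1.43728/0.036 + √707 = 39.9244 + 26.5895 = 66.5139.
M = (66.5139)² = 4424.10 ppb.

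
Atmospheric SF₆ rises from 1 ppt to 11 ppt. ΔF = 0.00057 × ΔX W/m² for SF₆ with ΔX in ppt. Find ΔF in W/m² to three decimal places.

ΔF = 0.006 W/m²

SF₆: ΔF = 0.00057 × (11 − 1) = 0.00057 × 10 = 0.0057 W/m².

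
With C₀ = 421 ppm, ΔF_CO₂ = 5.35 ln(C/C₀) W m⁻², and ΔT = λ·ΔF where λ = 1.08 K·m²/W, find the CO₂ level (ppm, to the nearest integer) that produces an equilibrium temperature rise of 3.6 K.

Required forcing: ΔF = ΔT/λ = 3.6/1.08 = 3.3333 W/m².
Then ln(C/421) = ΔF/5.35 = 3.3333/5.35 = 0.62305.
So C = 421 × e^0.62305 = 421 × 1.86461 = 785.00 ppm.

C ≈ 785 ppm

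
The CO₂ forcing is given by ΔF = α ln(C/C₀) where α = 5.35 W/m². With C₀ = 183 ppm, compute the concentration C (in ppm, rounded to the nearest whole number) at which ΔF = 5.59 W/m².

Set 5.35 ln(C/183) = 5.59, so ln(C/183) = 5.59/5.35 = 1.04486.
Then C/183 = e^1.04486 = 2.84300, giving C = 183 × 2.84300 = 520.27 ppm.

C ≈ 520 ppm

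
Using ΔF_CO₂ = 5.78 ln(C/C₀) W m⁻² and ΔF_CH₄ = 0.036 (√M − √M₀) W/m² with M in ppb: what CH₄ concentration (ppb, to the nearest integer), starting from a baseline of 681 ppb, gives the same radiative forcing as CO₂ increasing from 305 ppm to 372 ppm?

M ≈ 3362 ppb

CO₂ forcing: 5.78 × ln(372/305) = 5.78 × 0.198582 = 1.14780 W/m².
Set 0.036(√M − √681) = 1.14780: √M = 1.14780/0.036 + √681 = 31.8833 + 26.0960 = 57.9793.
M = (57.9793)² = 3361.60 ppb.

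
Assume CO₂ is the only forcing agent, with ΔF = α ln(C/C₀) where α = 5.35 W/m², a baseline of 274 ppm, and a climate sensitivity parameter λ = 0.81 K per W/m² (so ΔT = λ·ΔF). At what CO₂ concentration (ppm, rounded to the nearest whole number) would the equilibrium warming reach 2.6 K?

C ≈ 499 ppm

Required forcing: ΔF = ΔT/λ = 2.6/0.81 = 3.2099 W/m².
Then ln(C/274) = ΔF/5.35 = 3.2099/5.35 = 0.59998.
So C = 274 × e^0.59998 = 274 × 1.82208 = 499.25 ppm.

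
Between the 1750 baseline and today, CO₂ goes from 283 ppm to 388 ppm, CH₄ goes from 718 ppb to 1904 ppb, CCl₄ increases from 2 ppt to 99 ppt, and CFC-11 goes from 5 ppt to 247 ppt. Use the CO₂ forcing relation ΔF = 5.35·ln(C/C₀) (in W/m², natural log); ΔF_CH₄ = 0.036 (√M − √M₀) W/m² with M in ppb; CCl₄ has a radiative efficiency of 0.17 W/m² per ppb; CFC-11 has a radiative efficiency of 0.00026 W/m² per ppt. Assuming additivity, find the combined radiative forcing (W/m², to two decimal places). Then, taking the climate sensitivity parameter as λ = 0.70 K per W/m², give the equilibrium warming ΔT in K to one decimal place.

ΔF = 2.37 W/m²; ΔT = 1.7 K

CO₂: 5.35 × ln(388/283) = 5.35 × ln(1.37102) = 5.35 × 0.31555 = 1.6882 W/m².
CH₄: 0.036 × (√1904 − √718) = 0.036 × (43.6348 − 26.7955) = 0.036 × 16.8393 = 0.6062 W/m².
CCl₄: Δ = 99 − 2 = 97 ppt = 0.097 ppb; ΔF = 0.17 × 0.097 = 0.0165 W/m².
CFC-11: ΔF = 0.00026 × (247 − 5) = 0.00026 × 242 = 0.0629 W/m².
Total ΔF = 1.6882 + 0.6062 + 0.0165 + 0.0629 = 2.3738 W/m².
ΔT = λ ΔF = 0.70 × 2.37 = 1.6590 K.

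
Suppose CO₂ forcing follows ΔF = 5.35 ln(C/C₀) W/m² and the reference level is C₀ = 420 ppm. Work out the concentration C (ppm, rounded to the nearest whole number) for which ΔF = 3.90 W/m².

C ≈ 871 ppm

Set 5.35 ln(C/420) = 3.90, so ln(C/420) = 3.90/5.35 = 0.72897.
Then C/420 = e^0.72897 = 2.07294, giving C = 420 × 2.07294 = 870.63 ppm.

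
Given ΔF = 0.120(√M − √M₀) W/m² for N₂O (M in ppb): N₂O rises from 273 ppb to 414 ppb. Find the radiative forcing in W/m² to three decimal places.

N₂O: 0.120 × (√414 − √273) = 0.120 × (20.3470 − 16.5227) = 0.120 × 3.8243 = 0.4589 W/m².

ΔF = 0.459 W/m²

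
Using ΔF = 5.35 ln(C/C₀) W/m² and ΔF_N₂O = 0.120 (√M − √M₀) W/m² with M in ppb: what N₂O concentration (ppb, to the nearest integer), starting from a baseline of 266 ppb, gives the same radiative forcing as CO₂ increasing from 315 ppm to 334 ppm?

CO₂ forcing: 5.35 × ln(334/315) = 5.35 × 0.058568 = 0.31334 W/m².
Set 0.120(√M − √266) = 0.31334: √M = 0.31334/0.120 + √266 = 2.6112 + 16.3095 = 18.9207.
M = (18.9207)² = 357.99 ppb.

M ≈ 358 ppb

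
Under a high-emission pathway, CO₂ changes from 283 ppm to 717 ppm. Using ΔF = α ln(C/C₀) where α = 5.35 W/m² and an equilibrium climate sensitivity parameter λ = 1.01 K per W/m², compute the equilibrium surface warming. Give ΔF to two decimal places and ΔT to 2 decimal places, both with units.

ΔF = 4.97 W/m²; ΔT = 5.02 K

CO₂: 5.35 × ln(717/283) = 5.35 × ln(2.53357) = 5.35 × 0.92963 = 4.9735 W/m².
ΔT = λ ΔF = 1.01 × 4.97 = 5.0197 K.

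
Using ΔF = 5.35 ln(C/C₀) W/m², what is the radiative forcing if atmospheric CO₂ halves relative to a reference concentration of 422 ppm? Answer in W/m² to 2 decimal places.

ΔF = -3.71 W/m²

Because the forcing depends only on the ratio C/C₀, the initial concentration does not enter.
ΔF = 5.35 × ln(0.5) = 5.35 × -0.69315 = -3.7084 W/m².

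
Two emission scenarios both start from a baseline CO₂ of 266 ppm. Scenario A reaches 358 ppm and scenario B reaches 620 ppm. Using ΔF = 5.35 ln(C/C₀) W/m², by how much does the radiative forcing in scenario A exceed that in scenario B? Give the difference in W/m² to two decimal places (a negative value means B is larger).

ΔF_A = 5.35 ln(358/266) = 5.35 × 0.29704 = 1.5892 W/m².
ΔF_B = 5.35 ln(620/266) = 5.35 × 0.84622 = 4.5273 W/m².
Difference: 1.5892 − 4.5273 = -2.9381 W/m².

ΔF_A − ΔF_B = -2.94 W/m²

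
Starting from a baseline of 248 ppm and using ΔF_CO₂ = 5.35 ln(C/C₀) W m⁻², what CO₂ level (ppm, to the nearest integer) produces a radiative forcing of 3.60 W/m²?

Set 5.35 ln(C/248) = 3.60, so ln(C/248) = 3.60/5.35 = 0.67290.
Then C/248 = e^0.67290 = 1.95991, giving C = 248 × 1.95991 = 486.06 ppm.

C ≈ 486 ppm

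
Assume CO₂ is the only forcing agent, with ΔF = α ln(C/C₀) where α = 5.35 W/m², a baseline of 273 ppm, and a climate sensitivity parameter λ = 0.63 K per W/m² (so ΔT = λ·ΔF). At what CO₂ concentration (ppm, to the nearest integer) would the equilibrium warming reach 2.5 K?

C ≈ 573 ppm

Required forcing: ΔF = ΔT/λ = 2.5/0.63 = 3.9683 W/m².
Then ln(C/273) = ΔF/5.35 = 3.9683/5.35 = 0.74174.
So C = 273 × e^0.74174 = 273 × 2.09959 = 573.19 ppm.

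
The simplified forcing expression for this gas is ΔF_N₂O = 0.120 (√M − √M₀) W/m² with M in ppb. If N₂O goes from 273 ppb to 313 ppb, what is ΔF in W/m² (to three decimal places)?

ΔF = 0.140 W/m²

N₂O: 0.120 × (√313 − √273) = 0.120 × (17.6918 − 16.5227) = 0.120 × 1.1691 = 0.1403 W/m².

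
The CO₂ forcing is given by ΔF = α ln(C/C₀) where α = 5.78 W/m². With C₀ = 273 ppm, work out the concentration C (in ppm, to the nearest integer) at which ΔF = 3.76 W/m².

C ≈ 523 ppm

Set 5.78 ln(C/273) = 3.76, so ln(C/273) = 3.76/5.78 = 0.65052.
Then C/273 = e^0.65052 = 1.91654, giving C = 273 × 1.91654 = 523.22 ppm.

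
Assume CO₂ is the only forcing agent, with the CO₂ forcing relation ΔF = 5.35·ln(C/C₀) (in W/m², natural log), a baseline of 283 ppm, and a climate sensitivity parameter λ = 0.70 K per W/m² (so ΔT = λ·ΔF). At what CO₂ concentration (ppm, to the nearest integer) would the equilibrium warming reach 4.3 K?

C ≈ 892 ppm

Required forcing: ΔF = ΔT/λ = 4.3/0.70 = 6.1429 W/m².
Then ln(C/283) = ΔF/5.35 = 6.1429/5.35 = 1.14821.
So C = 283 × e^1.14821 = 283 × 3.15254 = 892.17 ppm.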